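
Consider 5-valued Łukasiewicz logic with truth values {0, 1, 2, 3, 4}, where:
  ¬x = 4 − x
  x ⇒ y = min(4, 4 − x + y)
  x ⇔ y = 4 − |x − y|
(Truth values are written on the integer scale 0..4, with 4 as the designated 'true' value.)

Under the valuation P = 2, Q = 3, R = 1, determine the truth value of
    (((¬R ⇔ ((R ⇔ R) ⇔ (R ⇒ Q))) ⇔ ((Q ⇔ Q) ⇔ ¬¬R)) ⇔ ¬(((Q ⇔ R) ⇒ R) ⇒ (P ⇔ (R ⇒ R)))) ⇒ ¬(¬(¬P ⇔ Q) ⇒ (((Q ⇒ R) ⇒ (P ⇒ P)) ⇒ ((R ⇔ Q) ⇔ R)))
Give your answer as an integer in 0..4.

¬R = ¬1 = 3
R ⇔ R = 1 ⇔ 1 = 4
R ⇒ Q = 1 ⇒ 3 = 4
(R ⇔ R) ⇔ (R ⇒ Q) = 4 ⇔ 4 = 4
¬R ⇔ ((R ⇔ R) ⇔ (R ⇒ Q)) = 3 ⇔ 4 = 3
Q ⇔ Q = 3 ⇔ 3 = 4
¬R = ¬1 = 3
¬¬R = ¬3 = 1
(Q ⇔ Q) ⇔ ¬¬R = 4 ⇔ 1 = 1
(¬R ⇔ ((R ⇔ R) ⇔ (R ⇒ Q))) ⇔ ((Q ⇔ Q) ⇔ ¬¬R) = 3 ⇔ 1 = 2
Q ⇔ R = 3 ⇔ 1 = 2
(Q ⇔ R) ⇒ R = 2 ⇒ 1 = 3
R ⇒ R = 1 ⇒ 1 = 4
P ⇔ (R ⇒ R) = 2 ⇔ 4 = 2
((Q ⇔ R) ⇒ R) ⇒ (P ⇔ (R ⇒ R)) = 3 ⇒ 2 = 3
¬(((Q ⇔ R) ⇒ R) ⇒ (P ⇔ (R ⇒ R))) = ¬3 = 1
((¬R ⇔ ((R ⇔ R) ⇔ (R ⇒ Q))) ⇔ ((Q ⇔ Q) ⇔ ¬¬R)) ⇔ ¬(((Q ⇔ R) ⇒ R) ⇒ (P ⇔ (R ⇒ R))) = 2 ⇔ 1 = 3
¬P = ¬2 = 2
¬P ⇔ Q = 2 ⇔ 3 = 3
¬(¬P ⇔ Q) = ¬3 = 1
Q ⇒ R = 3 ⇒ 1 = 2
P ⇒ P = 2 ⇒ 2 = 4
(Q ⇒ R) ⇒ (P ⇒ P) = 2 ⇒ 4 = 4
R ⇔ Q = 1 ⇔ 3 = 2
(R ⇔ Q) ⇔ R = 2 ⇔ 1 = 3
((Q ⇒ R) ⇒ (P ⇒ P)) ⇒ ((R ⇔ Q) ⇔ R) = 4 ⇒ 3 = 3
¬(¬P ⇔ Q) ⇒ (((Q ⇒ R) ⇒ (P ⇒ P)) ⇒ ((R ⇔ Q) ⇔ R)) = 1 ⇒ 3 = 4
¬(¬(¬P ⇔ Q) ⇒ (((Q ⇒ R) ⇒ (P ⇒ P)) ⇒ ((R ⇔ Q) ⇔ R))) = ¬4 = 0
(((¬R ⇔ ((R ⇔ R) ⇔ (R ⇒ Q))) ⇔ ((Q ⇔ Q) ⇔ ¬¬R)) ⇔ ¬(((Q ⇔ R) ⇒ R) ⇒ (P ⇔ (R ⇒ R)))) ⇒ ¬(¬(¬P ⇔ Q) ⇒ (((Q ⇒ R) ⇒ (P ⇒ P)) ⇒ ((R ⇔ Q) ⇔ R))) = 3 ⇒ 0 = 1

1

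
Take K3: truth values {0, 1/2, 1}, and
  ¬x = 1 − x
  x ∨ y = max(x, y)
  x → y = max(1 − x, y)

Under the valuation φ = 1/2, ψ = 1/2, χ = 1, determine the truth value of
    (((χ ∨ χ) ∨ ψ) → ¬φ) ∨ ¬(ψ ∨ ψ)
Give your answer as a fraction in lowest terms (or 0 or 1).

χ ∨ χ = 1 ∨ 1 = 1
(χ ∨ χ) ∨ ψ = 1 ∨ 1/2 = 1
¬φ = ¬1/2 = 1/2
((χ ∨ χ) ∨ ψ) → ¬φ = 1 → 1/2 = 1/2
ψ ∨ ψ = 1/2 ∨ 1/2 = 1/2
¬(ψ ∨ ψ) = ¬1/2 = 1/2
(((χ ∨ χ) ∨ ψ) → ¬φ) ∨ ¬(ψ ∨ ψ) = 1/2 ∨ 1/2 = 1/2

1/2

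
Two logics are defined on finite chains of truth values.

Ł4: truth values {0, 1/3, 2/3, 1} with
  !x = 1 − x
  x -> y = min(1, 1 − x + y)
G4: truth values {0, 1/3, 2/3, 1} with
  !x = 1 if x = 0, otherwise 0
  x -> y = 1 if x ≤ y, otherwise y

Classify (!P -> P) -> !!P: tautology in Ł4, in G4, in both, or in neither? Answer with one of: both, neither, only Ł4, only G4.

In Ł4: at P = 1/3 the value is 2/3 — not a tautology.
In G4: every assignment gives 1 — tautology.

only G4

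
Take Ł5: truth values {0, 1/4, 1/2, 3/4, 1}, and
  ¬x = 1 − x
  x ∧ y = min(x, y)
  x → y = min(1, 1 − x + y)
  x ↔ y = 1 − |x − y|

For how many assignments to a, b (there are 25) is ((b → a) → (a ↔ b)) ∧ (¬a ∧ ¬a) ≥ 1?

value 1: 5 assignments (counts)
value 3/4: 5 assignments
value 1/2: 5 assignments
value 1/4: 5 assignments
value 0: 5 assignments
So 5 of the 25 assignments meet the threshold.

5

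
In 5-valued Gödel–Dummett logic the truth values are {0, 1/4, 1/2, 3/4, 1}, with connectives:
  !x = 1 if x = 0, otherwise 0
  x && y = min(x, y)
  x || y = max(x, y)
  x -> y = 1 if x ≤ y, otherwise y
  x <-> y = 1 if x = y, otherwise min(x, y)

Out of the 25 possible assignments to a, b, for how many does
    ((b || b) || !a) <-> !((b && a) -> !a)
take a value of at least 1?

value 1: 8 assignments (counts)
value 3/4: 4 assignments
value 1/2: 4 assignments
value 1/4: 4 assignments
value 0: 5 assignments
So 8 of the 25 assignments meet the threshold.

8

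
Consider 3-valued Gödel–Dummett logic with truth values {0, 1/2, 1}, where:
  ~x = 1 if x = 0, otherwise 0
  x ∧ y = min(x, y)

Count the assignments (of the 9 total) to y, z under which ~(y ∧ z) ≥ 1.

5

y = 0, z = 0 ↦ 1  ≥
y = 0, z = 1/2 ↦ 1  ≥
y = 0, z = 1 ↦ 1  ≥
y = 1/2, z = 0 ↦ 1  ≥
y = 1/2, z = 1/2 ↦ 0  <
y = 1/2, z = 1 ↦ 0  <
y = 1, z = 0 ↦ 1  ≥
y = 1, z = 1/2 ↦ 0  <
y = 1, z = 1 ↦ 0  <
So 5 of the 9 assignments meet the threshold.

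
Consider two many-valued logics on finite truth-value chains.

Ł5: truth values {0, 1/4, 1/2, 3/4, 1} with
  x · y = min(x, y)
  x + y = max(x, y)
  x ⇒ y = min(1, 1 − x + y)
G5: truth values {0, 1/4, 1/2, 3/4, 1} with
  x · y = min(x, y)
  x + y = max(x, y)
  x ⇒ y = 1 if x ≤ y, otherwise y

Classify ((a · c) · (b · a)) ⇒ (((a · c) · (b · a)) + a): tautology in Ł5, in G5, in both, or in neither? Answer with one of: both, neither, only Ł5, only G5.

In Ł5: every assignment gives 1 — tautology.
In G5: every assignment gives 1 — tautology.

both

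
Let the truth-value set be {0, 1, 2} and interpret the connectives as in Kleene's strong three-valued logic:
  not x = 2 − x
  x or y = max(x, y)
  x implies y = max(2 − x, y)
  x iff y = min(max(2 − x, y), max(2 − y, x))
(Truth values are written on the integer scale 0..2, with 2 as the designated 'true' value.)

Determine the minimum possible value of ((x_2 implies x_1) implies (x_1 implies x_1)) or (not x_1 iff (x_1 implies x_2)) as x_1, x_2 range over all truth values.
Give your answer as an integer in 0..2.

Take x_1 = 1, x_2 = 0:
x_2 implies x_1 = 0 implies 1 = 2
x_1 implies x_1 = 1 implies 1 = 1
(x_2 implies x_1) implies (x_1 implies x_1) = 2 implies 1 = 1
not x_1 = not 1 = 1
x_1 implies x_2 = 1 implies 0 = 1
not x_1 iff (x_1 implies x_2) = 1 iff 1 = 1
((x_2 implies x_1) implies (x_1 implies x_1)) or (not x_1 iff (x_1 implies x_2)) = 1 or 1 = 1
No assignment yields a value below 1, so this is the minimum.

1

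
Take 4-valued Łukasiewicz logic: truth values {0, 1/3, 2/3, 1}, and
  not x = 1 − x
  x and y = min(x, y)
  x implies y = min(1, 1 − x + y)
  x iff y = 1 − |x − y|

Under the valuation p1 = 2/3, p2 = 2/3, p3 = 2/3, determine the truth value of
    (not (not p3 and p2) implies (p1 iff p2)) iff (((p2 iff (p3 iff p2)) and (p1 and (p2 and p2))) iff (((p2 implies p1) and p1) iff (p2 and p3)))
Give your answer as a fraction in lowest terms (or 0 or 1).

not p3 = not 2/3 = 1/3
not p3 and p2 = 1/3 and 2/3 = 1/3
not (not p3 and p2) = not 1/3 = 2/3
p1 iff p2 = 2/3 iff 2/3 = 1
not (not p3 and p2) implies (p1 iff p2) = 2/3 implies 1 = 1
p3 iff p2 = 2/3 iff 2/3 = 1
p2 iff (p3 iff p2) = 2/3 iff 1 = 2/3
p2 and p2 = 2/3 and 2/3 = 2/3
p1 and (p2 and p2) = 2/3 and 2/3 = 2/3
(p2 iff (p3 iff p2)) and (p1 and (p2 and p2)) = 2/3 and 2/3 = 2/3
p2 implies p1 = 2/3 implies 2/3 = 1
(p2 implies p1) and p1 = 1 and 2/3 = 2/3
p2 and p3 = 2/3 and 2/3 = 2/3
((p2 implies p1) and p1) iff (p2 and p3) = 2/3 iff 2/3 = 1
((p2 iff (p3 iff p2)) and (p1 and (p2 and p2))) iff (((p2 implies p1) and p1) iff (p2 and p3)) = 2/3 iff 1 = 2/3
(not (not p3 and p2) implies (p1 iff p2)) iff (((p2 iff (p3 iff p2)) and (p1 and (p2 and p2))) iff (((p2 implies p1) and p1) iff (p2 and p3))) = 1 iff 2/3 = 2/3

2/3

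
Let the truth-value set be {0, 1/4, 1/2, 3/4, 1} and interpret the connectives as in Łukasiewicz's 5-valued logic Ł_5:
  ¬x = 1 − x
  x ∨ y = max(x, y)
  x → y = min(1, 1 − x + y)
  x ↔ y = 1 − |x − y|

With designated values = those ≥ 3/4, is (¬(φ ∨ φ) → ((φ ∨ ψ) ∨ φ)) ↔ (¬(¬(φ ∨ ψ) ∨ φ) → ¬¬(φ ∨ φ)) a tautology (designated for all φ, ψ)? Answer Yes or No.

No

Counterexample: take φ = 0, ψ = 0.
φ ∨ φ = 0 ∨ 0 = 0
¬(φ ∨ φ) = ¬0 = 1
φ ∨ ψ = 0 ∨ 0 = 0
(φ ∨ ψ) ∨ φ = 0 ∨ 0 = 0
¬(φ ∨ φ) → ((φ ∨ ψ) ∨ φ) = 1 → 0 = 0
φ ∨ ψ = 0 ∨ 0 = 0
¬(φ ∨ ψ) = ¬0 = 1
¬(φ ∨ ψ) ∨ φ = 1 ∨ 0 = 1
¬(¬(φ ∨ ψ) ∨ φ) = ¬1 = 0
φ ∨ φ = 0 ∨ 0 = 0
¬(φ ∨ φ) = ¬0 = 1
¬¬(φ ∨ φ) = ¬1 = 0
¬(¬(φ ∨ ψ) ∨ φ) → ¬¬(φ ∨ φ) = 0 → 0 = 1
(¬(φ ∨ φ) → ((φ ∨ ψ) ∨ φ)) ↔ (¬(¬(φ ∨ ψ) ∨ φ) → ¬¬(φ ∨ φ)) = 0 ↔ 1 = 0
This gives 0, which is below 3/4.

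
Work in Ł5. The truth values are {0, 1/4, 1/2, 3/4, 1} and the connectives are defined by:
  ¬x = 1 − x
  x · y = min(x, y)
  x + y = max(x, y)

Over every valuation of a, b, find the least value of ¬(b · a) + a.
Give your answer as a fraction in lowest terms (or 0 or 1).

Take a = 1/2, b = 1/2:
b · a = 1/2 · 1/2 = 1/2
¬(b · a) = ¬1/2 = 1/2
¬(b · a) + a = 1/2 + 1/2 = 1/2
No assignment yields a value below 1/2, so this is the minimum.

1/2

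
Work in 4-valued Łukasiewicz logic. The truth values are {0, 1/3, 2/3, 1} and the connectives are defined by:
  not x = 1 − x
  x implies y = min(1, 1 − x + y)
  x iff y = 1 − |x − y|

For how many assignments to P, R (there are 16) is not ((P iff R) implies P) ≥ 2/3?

3

P = 0, R = 0 ↦ 1  ≥
P = 0, R = 1/3 ↦ 2/3  ≥
P = 0, R = 2/3 ↦ 1/3  <
P = 0, R = 1 ↦ 0  <
P = 1/3, R = 0 ↦ 1/3  <
P = 1/3, R = 1/3 ↦ 2/3  ≥
P = 1/3, R = 2/3 ↦ 1/3  <
P = 1/3, R = 1 ↦ 0  <
P = 2/3, R = 0 ↦ 0  <
P = 2/3, R = 1/3 ↦ 0  <
P = 2/3, R = 2/3 ↦ 1/3  <
P = 2/3, R = 1 ↦ 0  <
P = 1, R = 0 ↦ 0  <
P = 1, R = 1/3 ↦ 0  <
P = 1, R = 2/3 ↦ 0  <
P = 1, R = 1 ↦ 0  <
So 3 of the 16 assignments meet the threshold.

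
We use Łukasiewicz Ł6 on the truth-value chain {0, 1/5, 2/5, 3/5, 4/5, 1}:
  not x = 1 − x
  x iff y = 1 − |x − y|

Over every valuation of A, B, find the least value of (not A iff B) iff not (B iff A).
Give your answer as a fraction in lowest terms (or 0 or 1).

1/5

Take A = 2/5, B = 2/5:
not A = not 2/5 = 3/5
not A iff B = 3/5 iff 2/5 = 4/5
B iff A = 2/5 iff 2/5 = 1
not (B iff A) = not 1 = 0
(not A iff B) iff not (B iff A) = 4/5 iff 0 = 1/5
No assignment yields a value below 1/5, so this is the minimum.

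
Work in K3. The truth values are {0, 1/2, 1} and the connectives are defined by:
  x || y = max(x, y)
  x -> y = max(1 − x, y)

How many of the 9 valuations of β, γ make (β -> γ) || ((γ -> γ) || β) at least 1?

β = 0, γ = 0 ↦ 1  ≥
β = 0, γ = 1/2 ↦ 1  ≥
β = 0, γ = 1 ↦ 1  ≥
β = 1/2, γ = 0 ↦ 1  ≥
β = 1/2, γ = 1/2 ↦ 1/2  <
β = 1/2, γ = 1 ↦ 1  ≥
β = 1, γ = 0 ↦ 1  ≥
β = 1, γ = 1/2 ↦ 1  ≥
β = 1, γ = 1 ↦ 1  ≥
So 8 of the 9 assignments meet the threshold.

8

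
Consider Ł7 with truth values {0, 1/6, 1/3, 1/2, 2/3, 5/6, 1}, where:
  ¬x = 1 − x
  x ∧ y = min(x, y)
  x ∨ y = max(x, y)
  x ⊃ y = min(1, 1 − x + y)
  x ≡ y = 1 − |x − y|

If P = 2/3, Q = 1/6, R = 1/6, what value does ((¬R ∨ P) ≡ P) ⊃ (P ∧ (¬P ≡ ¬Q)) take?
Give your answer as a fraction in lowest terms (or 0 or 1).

¬R = ¬1/6 = 5/6
¬R ∨ P = 5/6 ∨ 2/3 = 5/6
(¬R ∨ P) ≡ P = 5/6 ≡ 2/3 = 5/6
¬P = ¬2/3 = 1/3
¬Q = ¬1/6 = 5/6
¬P ≡ ¬Q = 1/3 ≡ 5/6 = 1/2
P ∧ (¬P ≡ ¬Q) = 2/3 ∧ 1/2 = 1/2
((¬R ∨ P) ≡ P) ⊃ (P ∧ (¬P ≡ ¬Q)) = 5/6 ⊃ 1/2 = 2/3

2/3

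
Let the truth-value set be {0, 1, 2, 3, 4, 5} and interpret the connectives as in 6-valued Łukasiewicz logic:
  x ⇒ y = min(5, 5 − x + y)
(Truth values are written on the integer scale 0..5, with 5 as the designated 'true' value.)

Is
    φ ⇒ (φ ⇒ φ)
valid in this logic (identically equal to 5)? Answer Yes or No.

φ = 0 ↦ 5
φ = 1 ↦ 5
φ = 2 ↦ 5
φ = 3 ↦ 5
φ = 4 ↦ 5
φ = 5 ↦ 5
Every assignment gives a value ≥ 5.

Yes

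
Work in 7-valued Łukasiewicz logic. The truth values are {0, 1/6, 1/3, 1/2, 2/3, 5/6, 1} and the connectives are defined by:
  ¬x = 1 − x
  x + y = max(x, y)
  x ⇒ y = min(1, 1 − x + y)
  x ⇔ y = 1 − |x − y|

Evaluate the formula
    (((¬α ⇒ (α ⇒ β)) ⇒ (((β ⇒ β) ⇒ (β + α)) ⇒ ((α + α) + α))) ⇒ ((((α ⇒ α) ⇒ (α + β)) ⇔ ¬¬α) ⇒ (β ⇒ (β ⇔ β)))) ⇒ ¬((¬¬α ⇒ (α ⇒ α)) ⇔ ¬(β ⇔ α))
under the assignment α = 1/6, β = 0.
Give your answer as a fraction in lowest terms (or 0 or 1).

¬α = ¬1/6 = 5/6
α ⇒ β = 1/6 ⇒ 0 = 5/6
¬α ⇒ (α ⇒ β) = 5/6 ⇒ 5/6 = 1
β ⇒ β = 0 ⇒ 0 = 1
β + α = 0 + 1/6 = 1/6
(β ⇒ β) ⇒ (β + α) = 1 ⇒ 1/6 = 1/6
α + α = 1/6 + 1/6 = 1/6
(α + α) + α = 1/6 + 1/6 = 1/6
((β ⇒ β) ⇒ (β + α)) ⇒ ((α + α) + α) = 1/6 ⇒ 1/6 = 1
(¬α ⇒ (α ⇒ β)) ⇒ (((β ⇒ β) ⇒ (β + α)) ⇒ ((α + α) + α)) = 1 ⇒ 1 = 1
α ⇒ α = 1/6 ⇒ 1/6 = 1
α + β = 1/6 + 0 = 1/6
(α ⇒ α) ⇒ (α + β) = 1 ⇒ 1/6 = 1/6
¬α = ¬1/6 = 5/6
¬¬α = ¬5/6 = 1/6
((α ⇒ α) ⇒ (α + β)) ⇔ ¬¬α = 1/6 ⇔ 1/6 = 1
β ⇔ β = 0 ⇔ 0 = 1
β ⇒ (β ⇔ β) = 0 ⇒ 1 = 1
(((α ⇒ α) ⇒ (α + β)) ⇔ ¬¬α) ⇒ (β ⇒ (β ⇔ β)) = 1 ⇒ 1 = 1
((¬α ⇒ (α ⇒ β)) ⇒ (((β ⇒ β) ⇒ (β + α)) ⇒ ((α + α) + α))) ⇒ ((((α ⇒ α) ⇒ (α + β)) ⇔ ¬¬α) ⇒ (β ⇒ (β ⇔ β))) = 1 ⇒ 1 = 1
¬α = ¬1/6 = 5/6
¬¬α = ¬5/6 = 1/6
α ⇒ α = 1/6 ⇒ 1/6 = 1
¬¬α ⇒ (α ⇒ α) = 1/6 ⇒ 1 = 1
β ⇔ α = 0 ⇔ 1/6 = 5/6
¬(β ⇔ α) = ¬5/6 = 1/6
(¬¬α ⇒ (α ⇒ α)) ⇔ ¬(β ⇔ α) = 1 ⇔ 1/6 = 1/6
¬((¬¬α ⇒ (α ⇒ α)) ⇔ ¬(β ⇔ α)) = ¬1/6 = 5/6
(((¬α ⇒ (α ⇒ β)) ⇒ (((β ⇒ β) ⇒ (β + α)) ⇒ ((α + α) + α))) ⇒ ((((α ⇒ α) ⇒ (α + β)) ⇔ ¬¬α) ⇒ (β ⇒ (β ⇔ β)))) ⇒ ¬((¬¬α ⇒ (α ⇒ α)) ⇔ ¬(β ⇔ α)) = 1 ⇒ 5/6 = 5/6

5/6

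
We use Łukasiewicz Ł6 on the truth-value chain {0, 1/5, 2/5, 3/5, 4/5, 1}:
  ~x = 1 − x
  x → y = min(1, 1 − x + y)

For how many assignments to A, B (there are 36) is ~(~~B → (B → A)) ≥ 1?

value 1: 1 assignment (counts)
value 4/5: 1 assignment
value 3/5: 2 assignments
value 2/5: 2 assignments
value 1/5: 3 assignments
value 0: 27 assignments
So 1 of the 36 assignments meets the threshold.

1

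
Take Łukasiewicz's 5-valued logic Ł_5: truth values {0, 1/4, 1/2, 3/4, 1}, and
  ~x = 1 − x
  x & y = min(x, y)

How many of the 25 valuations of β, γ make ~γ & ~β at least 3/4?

value 1: 1 assignment (counts)
value 3/4: 3 assignments (counts)
value 1/2: 5 assignments
value 1/4: 7 assignments
value 0: 9 assignments
So 4 of the 25 assignments meet the threshold.

4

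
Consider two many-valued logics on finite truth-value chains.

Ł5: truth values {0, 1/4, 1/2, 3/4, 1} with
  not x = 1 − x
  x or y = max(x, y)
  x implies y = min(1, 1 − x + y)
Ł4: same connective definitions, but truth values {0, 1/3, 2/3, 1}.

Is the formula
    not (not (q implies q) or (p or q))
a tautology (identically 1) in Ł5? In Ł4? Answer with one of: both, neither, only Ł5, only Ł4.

In Ł5: at p = 0, q = 1/4 the value is 3/4 — not a tautology.
In Ł4: at p = 0, q = 1/3 the value is 2/3 — not a tautology.

neither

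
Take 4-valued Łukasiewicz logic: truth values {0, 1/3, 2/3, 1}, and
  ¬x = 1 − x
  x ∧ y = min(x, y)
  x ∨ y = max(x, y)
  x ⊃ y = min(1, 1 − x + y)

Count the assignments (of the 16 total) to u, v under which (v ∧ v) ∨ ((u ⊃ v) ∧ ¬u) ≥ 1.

7

u = 0, v = 0 ↦ 1  ≥
u = 0, v = 1/3 ↦ 1  ≥
u = 0, v = 2/3 ↦ 1  ≥
u = 0, v = 1 ↦ 1  ≥
u = 1/3, v = 0 ↦ 2/3  <
u = 1/3, v = 1/3 ↦ 2/3  <
u = 1/3, v = 2/3 ↦ 2/3  <
u = 1/3, v = 1 ↦ 1  ≥
u = 2/3, v = 0 ↦ 1/3  <
u = 2/3, v = 1/3 ↦ 1/3  <
u = 2/3, v = 2/3 ↦ 2/3  <
u = 2/3, v = 1 ↦ 1  ≥
u = 1, v = 0 ↦ 0  <
u = 1, v = 1/3 ↦ 1/3  <
u = 1, v = 2/3 ↦ 2/3  <
u = 1, v = 1 ↦ 1  ≥
So 7 of the 16 assignments meet the threshold.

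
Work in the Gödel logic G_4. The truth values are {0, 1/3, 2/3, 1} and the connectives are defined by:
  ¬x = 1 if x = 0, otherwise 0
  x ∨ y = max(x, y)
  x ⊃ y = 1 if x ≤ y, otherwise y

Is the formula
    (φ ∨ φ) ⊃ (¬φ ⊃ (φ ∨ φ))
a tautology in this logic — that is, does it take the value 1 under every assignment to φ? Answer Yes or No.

φ = 0 ↦ 1
φ = 1/3 ↦ 1
φ = 2/3 ↦ 1
φ = 1 ↦ 1
Every assignment gives a value ≥ 1.

Yes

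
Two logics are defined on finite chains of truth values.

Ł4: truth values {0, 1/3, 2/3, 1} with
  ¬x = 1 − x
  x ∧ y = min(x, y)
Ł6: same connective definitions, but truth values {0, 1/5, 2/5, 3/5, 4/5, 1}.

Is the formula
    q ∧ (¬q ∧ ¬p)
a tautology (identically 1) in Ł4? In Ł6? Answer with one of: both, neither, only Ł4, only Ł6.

In Ł4: at p = 0, q = 0 the value is 0 — not a tautology.
In Ł6: at p = 0, q = 0 the value is 0 — not a tautology.

neither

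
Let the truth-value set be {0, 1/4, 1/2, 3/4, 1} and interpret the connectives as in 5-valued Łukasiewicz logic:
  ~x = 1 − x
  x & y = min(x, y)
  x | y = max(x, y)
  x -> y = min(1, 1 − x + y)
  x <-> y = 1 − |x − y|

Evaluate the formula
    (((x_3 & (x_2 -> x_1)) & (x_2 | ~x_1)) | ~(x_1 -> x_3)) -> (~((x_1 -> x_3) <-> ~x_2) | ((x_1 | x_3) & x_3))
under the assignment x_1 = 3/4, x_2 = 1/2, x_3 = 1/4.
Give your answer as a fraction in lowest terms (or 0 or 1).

3/4

x_2 -> x_1 = 1/2 -> 3/4 = 1
x_3 & (x_2 -> x_1) = 1/4 & 1 = 1/4
~x_1 = ~3/4 = 1/4
x_2 | ~x_1 = 1/2 | 1/4 = 1/2
(x_3 & (x_2 -> x_1)) & (x_2 | ~x_1) = 1/4 & 1/2 = 1/4
x_1 -> x_3 = 3/4 -> 1/4 = 1/2
~(x_1 -> x_3) = ~1/2 = 1/2
((x_3 & (x_2 -> x_1)) & (x_2 | ~x_1)) | ~(x_1 -> x_3) = 1/4 | 1/2 = 1/2
x_1 -> x_3 = 3/4 -> 1/4 = 1/2
~x_2 = ~1/2 = 1/2
(x_1 -> x_3) <-> ~x_2 = 1/2 <-> 1/2 = 1
~((x_1 -> x_3) <-> ~x_2) = ~1 = 0
x_1 | x_3 = 3/4 | 1/4 = 3/4
(x_1 | x_3) & x_3 = 3/4 & 1/4 = 1/4
~((x_1 -> x_3) <-> ~x_2) | ((x_1 | x_3) & x_3) = 0 | 1/4 = 1/4
(((x_3 & (x_2 -> x_1)) & (x_2 | ~x_1)) | ~(x_1 -> x_3)) -> (~((x_1 -> x_3) <-> ~x_2) | ((x_1 | x_3) & x_3)) = 1/2 -> 1/4 = 3/4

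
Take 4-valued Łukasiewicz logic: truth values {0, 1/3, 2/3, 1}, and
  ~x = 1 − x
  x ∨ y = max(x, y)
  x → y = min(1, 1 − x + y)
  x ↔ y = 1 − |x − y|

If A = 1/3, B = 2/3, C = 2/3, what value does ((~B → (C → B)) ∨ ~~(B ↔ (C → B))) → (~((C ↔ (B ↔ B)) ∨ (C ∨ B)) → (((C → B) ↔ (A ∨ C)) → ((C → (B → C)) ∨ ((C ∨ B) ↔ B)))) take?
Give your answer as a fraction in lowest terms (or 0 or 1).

~B = ~2/3 = 1/3
C → B = 2/3 → 2/3 = 1
~B → (C → B) = 1/3 → 1 = 1
C → B = 2/3 → 2/3 = 1
B ↔ (C → B) = 2/3 ↔ 1 = 2/3
~(B ↔ (C → B)) = ~2/3 = 1/3
~~(B ↔ (C → B)) = ~1/3 = 2/3
(~B → (C → B)) ∨ ~~(B ↔ (C → B)) = 1 ∨ 2/3 = 1
B ↔ B = 2/3 ↔ 2/3 = 1
C ↔ (B ↔ B) = 2/3 ↔ 1 = 2/3
C ∨ B = 2/3 ∨ 2/3 = 2/3
(C ↔ (B ↔ B)) ∨ (C ∨ B) = 2/3 ∨ 2/3 = 2/3
~((C ↔ (B ↔ B)) ∨ (C ∨ B)) = ~2/3 = 1/3
C → B = 2/3 → 2/3 = 1
A ∨ C = 1/3 ∨ 2/3 = 2/3
(C → B) ↔ (A ∨ C) = 1 ↔ 2/3 = 2/3
B → C = 2/3 → 2/3 = 1
C → (B → C) = 2/3 → 1 = 1
C ∨ B = 2/3 ∨ 2/3 = 2/3
(C ∨ B) ↔ B = 2/3 ↔ 2/3 = 1
(C → (B → C)) ∨ ((C ∨ B) ↔ B) = 1 ∨ 1 = 1
((C → B) ↔ (A ∨ C)) → ((C → (B → C)) ∨ ((C ∨ B) ↔ B)) = 2/3 → 1 = 1
~((C ↔ (B ↔ B)) ∨ (C ∨ B)) → (((C → B) ↔ (A ∨ C)) → ((C → (B → C)) ∨ ((C ∨ B) ↔ B))) = 1/3 → 1 = 1
((~B → (C → B)) ∨ ~~(B ↔ (C → B))) → (~((C ↔ (B ↔ B)) ∨ (C ∨ B)) → (((C → B) ↔ (A ∨ C)) → ((C → (B → C)) ∨ ((C ∨ B) ↔ B)))) = 1 → 1 = 1

1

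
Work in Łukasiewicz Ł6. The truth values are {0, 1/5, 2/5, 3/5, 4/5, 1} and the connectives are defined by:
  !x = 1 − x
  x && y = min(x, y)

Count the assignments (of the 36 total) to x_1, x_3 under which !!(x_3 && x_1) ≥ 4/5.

4

value 1: 1 assignment (counts)
value 4/5: 3 assignments (counts)
value 3/5: 5 assignments
value 2/5: 7 assignments
value 1/5: 9 assignments
value 0: 11 assignments
So 4 of the 36 assignments meet the threshold.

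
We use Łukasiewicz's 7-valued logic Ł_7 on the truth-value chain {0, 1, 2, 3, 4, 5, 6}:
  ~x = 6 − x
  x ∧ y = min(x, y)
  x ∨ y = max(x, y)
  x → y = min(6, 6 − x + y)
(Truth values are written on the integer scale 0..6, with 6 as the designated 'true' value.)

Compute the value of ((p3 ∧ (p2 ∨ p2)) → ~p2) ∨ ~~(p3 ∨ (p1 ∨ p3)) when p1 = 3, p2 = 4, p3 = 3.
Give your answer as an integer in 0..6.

p2 ∨ p2 = 4 ∨ 4 = 4
p3 ∧ (p2 ∨ p2) = 3 ∧ 4 = 3
~p2 = ~4 = 2
(p3 ∧ (p2 ∨ p2)) → ~p2 = 3 → 2 = 5
p1 ∨ p3 = 3 ∨ 3 = 3
p3 ∨ (p1 ∨ p3) = 3 ∨ 3 = 3
~(p3 ∨ (p1 ∨ p3)) = ~3 = 3
~~(p3 ∨ (p1 ∨ p3)) = ~3 = 3
((p3 ∧ (p2 ∨ p2)) → ~p2) ∨ ~~(p3 ∨ (p1 ∨ p3)) = 5 ∨ 3 = 5

5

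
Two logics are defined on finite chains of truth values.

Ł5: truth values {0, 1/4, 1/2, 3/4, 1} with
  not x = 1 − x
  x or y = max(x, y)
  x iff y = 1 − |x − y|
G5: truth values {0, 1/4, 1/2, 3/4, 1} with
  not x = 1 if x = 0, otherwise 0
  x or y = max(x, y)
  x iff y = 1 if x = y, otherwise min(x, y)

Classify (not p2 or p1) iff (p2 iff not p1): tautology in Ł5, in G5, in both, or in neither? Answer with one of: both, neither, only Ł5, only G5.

In Ł5: at p1 = 0, p2 = 0 the value is 0 — not a tautology.
In G5: at p1 = 0, p2 = 0 the value is 0 — not a tautology.

neither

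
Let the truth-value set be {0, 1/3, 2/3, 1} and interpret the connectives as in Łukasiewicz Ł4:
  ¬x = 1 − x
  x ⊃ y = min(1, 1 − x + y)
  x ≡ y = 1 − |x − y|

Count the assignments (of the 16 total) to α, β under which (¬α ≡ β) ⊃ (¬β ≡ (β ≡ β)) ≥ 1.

α = 0, β = 0 ↦ 1  ≥
α = 0, β = 1/3 ↦ 1  ≥
α = 0, β = 2/3 ↦ 2/3  <
α = 0, β = 1 ↦ 0  <
α = 1/3, β = 0 ↦ 1  ≥
α = 1/3, β = 1/3 ↦ 1  ≥
α = 1/3, β = 2/3 ↦ 1/3  <
α = 1/3, β = 1 ↦ 1/3  <
α = 2/3, β = 0 ↦ 1  ≥
α = 2/3, β = 1/3 ↦ 2/3  <
α = 2/3, β = 2/3 ↦ 2/3  <
α = 2/3, β = 1 ↦ 2/3  <
α = 1, β = 0 ↦ 1  ≥
α = 1, β = 1/3 ↦ 1  ≥
α = 1, β = 2/3 ↦ 1  ≥
α = 1, β = 1 ↦ 1  ≥
So 9 of the 16 assignments meet the threshold.

9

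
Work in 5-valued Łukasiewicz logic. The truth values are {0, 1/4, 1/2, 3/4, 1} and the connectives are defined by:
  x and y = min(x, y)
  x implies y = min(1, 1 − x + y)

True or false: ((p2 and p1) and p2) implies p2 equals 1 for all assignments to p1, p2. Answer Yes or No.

Yes

At p1 = 1/4, p2 = 1/2, for instance:
p2 and p1 = 1/2 and 1/4 = 1/4
(p2 and p1) and p2 = 1/4 and 1/2 = 1/4
((p2 and p1) and p2) implies p2 = 1/4 implies 1/2 = 1
and checking the remaining 24 assignments likewise gives ≥ 1 in every case.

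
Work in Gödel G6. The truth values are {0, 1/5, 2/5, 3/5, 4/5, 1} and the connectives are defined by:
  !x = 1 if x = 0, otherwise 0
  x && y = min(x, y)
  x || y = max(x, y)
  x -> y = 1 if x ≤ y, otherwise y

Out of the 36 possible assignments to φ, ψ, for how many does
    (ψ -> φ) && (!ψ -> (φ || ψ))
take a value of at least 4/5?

value 1: 16 assignments (counts)
value 4/5: 2 assignments (counts)
value 3/5: 3 assignments
value 2/5: 4 assignments
value 1/5: 5 assignments
value 0: 6 assignments
So 18 of the 36 assignments meet the threshold.

18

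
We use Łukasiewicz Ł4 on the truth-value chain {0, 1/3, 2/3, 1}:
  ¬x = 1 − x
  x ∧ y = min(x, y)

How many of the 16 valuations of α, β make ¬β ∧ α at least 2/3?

4

α = 0, β = 0 ↦ 0  <
α = 0, β = 1/3 ↦ 0  <
α = 0, β = 2/3 ↦ 0  <
α = 0, β = 1 ↦ 0  <
α = 1/3, β = 0 ↦ 1/3  <
α = 1/3, β = 1/3 ↦ 1/3  <
α = 1/3, β = 2/3 ↦ 1/3  <
α = 1/3, β = 1 ↦ 0  <
α = 2/3, β = 0 ↦ 2/3  ≥
α = 2/3, β = 1/3 ↦ 2/3  ≥
α = 2/3, β = 2/3 ↦ 1/3  <
α = 2/3, β = 1 ↦ 0  <
α = 1, β = 0 ↦ 1  ≥
α = 1, β = 1/3 ↦ 2/3  ≥
α = 1, β = 2/3 ↦ 1/3  <
α = 1, β = 1 ↦ 0  <
So 4 of the 16 assignments meet the threshold.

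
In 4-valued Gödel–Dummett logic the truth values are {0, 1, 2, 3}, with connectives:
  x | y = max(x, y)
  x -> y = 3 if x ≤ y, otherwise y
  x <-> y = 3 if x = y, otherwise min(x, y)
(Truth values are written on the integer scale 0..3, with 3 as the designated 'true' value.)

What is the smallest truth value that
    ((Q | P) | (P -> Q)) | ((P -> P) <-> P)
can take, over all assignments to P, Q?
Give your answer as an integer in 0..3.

1

Take P = 1, Q = 0:
Q | P = 0 | 1 = 1
P -> Q = 1 -> 0 = 0
(Q | P) | (P -> Q) = 1 | 0 = 1
P -> P = 1 -> 1 = 3
(P -> P) <-> P = 3 <-> 1 = 1
((Q | P) | (P -> Q)) | ((P -> P) <-> P) = 1 | 1 = 1
No assignment yields a value below 1, so this is the minimum.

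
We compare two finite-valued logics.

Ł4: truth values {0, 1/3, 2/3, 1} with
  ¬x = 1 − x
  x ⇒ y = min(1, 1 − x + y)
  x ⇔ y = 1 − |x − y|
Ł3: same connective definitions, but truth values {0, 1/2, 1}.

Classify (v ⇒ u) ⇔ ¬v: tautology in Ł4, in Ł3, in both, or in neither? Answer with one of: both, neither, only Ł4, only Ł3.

neither

In Ł4: at u = 1/3, v = 1/3 the value is 2/3 — not a tautology.
In Ł3: at u = 1/2, v = 1/2 the value is 1/2 — not a tautology.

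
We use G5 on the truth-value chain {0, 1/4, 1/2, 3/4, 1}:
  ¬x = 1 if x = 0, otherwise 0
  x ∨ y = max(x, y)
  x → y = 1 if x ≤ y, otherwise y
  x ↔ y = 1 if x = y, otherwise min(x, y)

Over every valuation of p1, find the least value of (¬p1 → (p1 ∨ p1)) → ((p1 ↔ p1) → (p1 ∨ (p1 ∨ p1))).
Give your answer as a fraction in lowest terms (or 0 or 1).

Take p1 = 1/4:
¬p1 = ¬1/4 = 0
p1 ∨ p1 = 1/4 ∨ 1/4 = 1/4
¬p1 → (p1 ∨ p1) = 0 → 1/4 = 1
p1 ↔ p1 = 1/4 ↔ 1/4 = 1
p1 ∨ p1 = 1/4 ∨ 1/4 = 1/4
p1 ∨ (p1 ∨ p1) = 1/4 ∨ 1/4 = 1/4
(p1 ↔ p1) → (p1 ∨ (p1 ∨ p1)) = 1 → 1/4 = 1/4
(¬p1 → (p1 ∨ p1)) → ((p1 ↔ p1) → (p1 ∨ (p1 ∨ p1))) = 1 → 1/4 = 1/4
No assignment yields a value below 1/4, so this is the minimum.

1/4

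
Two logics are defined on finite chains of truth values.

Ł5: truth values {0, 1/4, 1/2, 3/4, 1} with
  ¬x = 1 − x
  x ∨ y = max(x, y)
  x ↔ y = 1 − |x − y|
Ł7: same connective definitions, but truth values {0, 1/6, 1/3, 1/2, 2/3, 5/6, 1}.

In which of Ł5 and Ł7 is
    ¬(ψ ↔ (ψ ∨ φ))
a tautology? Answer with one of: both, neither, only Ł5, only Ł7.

In Ł5: at φ = 0, ψ = 0 the value is 0 — not a tautology.
In Ł7: at φ = 0, ψ = 0 the value is 0 — not a tautology.

neither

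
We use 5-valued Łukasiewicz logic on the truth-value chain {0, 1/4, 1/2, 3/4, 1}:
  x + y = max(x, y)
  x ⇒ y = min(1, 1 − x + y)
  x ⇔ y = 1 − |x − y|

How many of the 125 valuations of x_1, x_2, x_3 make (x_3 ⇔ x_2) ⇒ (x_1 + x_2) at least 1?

89

value 1: 89 assignments (counts)
value 3/4: 20 assignments
value 1/2: 11 assignments
value 1/4: 4 assignments
value 0: 1 assignment
So 89 of the 125 assignments meet the threshold.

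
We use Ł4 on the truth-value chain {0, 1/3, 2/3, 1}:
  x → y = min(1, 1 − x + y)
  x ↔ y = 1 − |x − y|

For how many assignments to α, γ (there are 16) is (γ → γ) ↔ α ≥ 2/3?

8

α = 0, γ = 0 ↦ 0  <
α = 0, γ = 1/3 ↦ 0  <
α = 0, γ = 2/3 ↦ 0  <
α = 0, γ = 1 ↦ 0  <
α = 1/3, γ = 0 ↦ 1/3  <
α = 1/3, γ = 1/3 ↦ 1/3  <
α = 1/3, γ = 2/3 ↦ 1/3  <
α = 1/3, γ = 1 ↦ 1/3  <
α = 2/3, γ = 0 ↦ 2/3  ≥
α = 2/3, γ = 1/3 ↦ 2/3  ≥
α = 2/3, γ = 2/3 ↦ 2/3  ≥
α = 2/3, γ = 1 ↦ 2/3  ≥
α = 1, γ = 0 ↦ 1  ≥
α = 1, γ = 1/3 ↦ 1  ≥
α = 1, γ = 2/3 ↦ 1  ≥
α = 1, γ = 1 ↦ 1  ≥
So 8 of the 16 assignments meet the threshold.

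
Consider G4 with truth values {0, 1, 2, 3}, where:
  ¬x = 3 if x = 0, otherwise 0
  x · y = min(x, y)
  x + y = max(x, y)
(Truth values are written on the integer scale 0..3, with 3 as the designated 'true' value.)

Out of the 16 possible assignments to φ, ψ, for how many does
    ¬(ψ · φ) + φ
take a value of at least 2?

φ = 0, ψ = 0 ↦ 3  ≥
φ = 0, ψ = 1 ↦ 3  ≥
φ = 0, ψ = 2 ↦ 3  ≥
φ = 0, ψ = 3 ↦ 3  ≥
φ = 1, ψ = 0 ↦ 3  ≥
φ = 1, ψ = 1 ↦ 1  <
φ = 1, ψ = 2 ↦ 1  <
φ = 1, ψ = 3 ↦ 1  <
φ = 2, ψ = 0 ↦ 3  ≥
φ = 2, ψ = 1 ↦ 2  ≥
φ = 2, ψ = 2 ↦ 2  ≥
φ = 2, ψ = 3 ↦ 2  ≥
φ = 3, ψ = 0 ↦ 3  ≥
φ = 3, ψ = 1 ↦ 3  ≥
φ = 3, ψ = 2 ↦ 3  ≥
φ = 3, ψ = 3 ↦ 3  ≥
So 13 of the 16 assignments meet the threshold.

13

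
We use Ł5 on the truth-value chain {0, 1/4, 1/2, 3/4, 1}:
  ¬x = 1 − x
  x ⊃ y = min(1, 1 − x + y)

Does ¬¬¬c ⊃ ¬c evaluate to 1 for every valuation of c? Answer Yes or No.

Yes

c = 0 ↦ 1
c = 1/4 ↦ 1
c = 1/2 ↦ 1
c = 3/4 ↦ 1
c = 1 ↦ 1
Every assignment gives a value ≥ 1.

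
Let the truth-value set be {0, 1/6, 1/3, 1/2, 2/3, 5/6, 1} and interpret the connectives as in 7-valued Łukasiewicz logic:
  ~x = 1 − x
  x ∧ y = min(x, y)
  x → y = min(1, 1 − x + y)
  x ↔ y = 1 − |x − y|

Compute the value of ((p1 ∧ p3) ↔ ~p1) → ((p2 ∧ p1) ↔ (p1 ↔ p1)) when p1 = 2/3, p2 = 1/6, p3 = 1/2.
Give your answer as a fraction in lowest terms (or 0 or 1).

1/3

p1 ∧ p3 = 2/3 ∧ 1/2 = 1/2
~p1 = ~2/3 = 1/3
(p1 ∧ p3) ↔ ~p1 = 1/2 ↔ 1/3 = 5/6
p2 ∧ p1 = 1/6 ∧ 2/3 = 1/6
p1 ↔ p1 = 2/3 ↔ 2/3 = 1
(p2 ∧ p1) ↔ (p1 ↔ p1) = 1/6 ↔ 1 = 1/6
((p1 ∧ p3) ↔ ~p1) → ((p2 ∧ p1) ↔ (p1 ↔ p1)) = 5/6 → 1/6 = 1/3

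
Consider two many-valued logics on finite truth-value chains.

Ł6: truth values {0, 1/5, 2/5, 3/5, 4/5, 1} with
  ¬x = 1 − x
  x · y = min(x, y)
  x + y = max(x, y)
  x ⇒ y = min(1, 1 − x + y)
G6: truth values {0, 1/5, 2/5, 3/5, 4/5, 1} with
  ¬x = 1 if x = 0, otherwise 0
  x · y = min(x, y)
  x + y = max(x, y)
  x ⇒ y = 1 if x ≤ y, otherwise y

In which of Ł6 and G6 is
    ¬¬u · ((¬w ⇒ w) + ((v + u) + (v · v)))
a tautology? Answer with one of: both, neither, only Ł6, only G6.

neither

In Ł6: at u = 0, v = 0, w = 0 the value is 0 — not a tautology.
In G6: at u = 0, v = 0, w = 0 the value is 0 — not a tautology.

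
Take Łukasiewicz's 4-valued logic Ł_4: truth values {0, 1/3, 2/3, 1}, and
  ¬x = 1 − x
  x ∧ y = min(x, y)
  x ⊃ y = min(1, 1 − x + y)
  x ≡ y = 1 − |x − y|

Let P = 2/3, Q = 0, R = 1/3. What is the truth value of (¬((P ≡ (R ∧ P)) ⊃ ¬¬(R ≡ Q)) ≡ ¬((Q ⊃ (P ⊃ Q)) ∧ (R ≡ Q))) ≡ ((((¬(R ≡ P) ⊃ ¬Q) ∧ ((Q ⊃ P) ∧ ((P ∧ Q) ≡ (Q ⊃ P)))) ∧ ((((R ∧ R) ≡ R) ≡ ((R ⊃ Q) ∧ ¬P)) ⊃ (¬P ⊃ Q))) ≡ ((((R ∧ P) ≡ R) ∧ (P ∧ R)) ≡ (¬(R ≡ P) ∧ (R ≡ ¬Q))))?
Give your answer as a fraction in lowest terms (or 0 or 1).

1/3

R ∧ P = 1/3 ∧ 2/3 = 1/3
P ≡ (R ∧ P) = 2/3 ≡ 1/3 = 2/3
R ≡ Q = 1/3 ≡ 0 = 2/3
¬(R ≡ Q) = ¬2/3 = 1/3
¬¬(R ≡ Q) = ¬1/3 = 2/3
(P ≡ (R ∧ P)) ⊃ ¬¬(R ≡ Q) = 2/3 ⊃ 2/3 = 1
¬((P ≡ (R ∧ P)) ⊃ ¬¬(R ≡ Q)) = ¬1 = 0
P ⊃ Q = 2/3 ⊃ 0 = 1/3
Q ⊃ (P ⊃ Q) = 0 ⊃ 1/3 = 1
R ≡ Q = 1/3 ≡ 0 = 2/3
(Q ⊃ (P ⊃ Q)) ∧ (R ≡ Q) = 1 ∧ 2/3 = 2/3
¬((Q ⊃ (P ⊃ Q)) ∧ (R ≡ Q)) = ¬2/3 = 1/3
¬((P ≡ (R ∧ P)) ⊃ ¬¬(R ≡ Q)) ≡ ¬((Q ⊃ (P ⊃ Q)) ∧ (R ≡ Q)) = 0 ≡ 1/3 = 2/3
R ≡ P = 1/3 ≡ 2/3 = 2/3
¬(R ≡ P) = ¬2/3 = 1/3
¬Q = ¬0 = 1
¬(R ≡ P) ⊃ ¬Q = 1/3 ⊃ 1 = 1
Q ⊃ P = 0 ⊃ 2/3 = 1
P ∧ Q = 2/3 ∧ 0 = 0
Q ⊃ P = 0 ⊃ 2/3 = 1
(P ∧ Q) ≡ (Q ⊃ P) = 0 ≡ 1 = 0
(Q ⊃ P) ∧ ((P ∧ Q) ≡ (Q ⊃ P)) = 1 ∧ 0 = 0
(¬(R ≡ P) ⊃ ¬Q) ∧ ((Q ⊃ P) ∧ ((P ∧ Q) ≡ (Q ⊃ P))) = 1 ∧ 0 = 0
R ∧ R = 1/3 ∧ 1/3 = 1/3
(R ∧ R) ≡ R = 1/3 ≡ 1/3 = 1
R ⊃ Q = 1/3 ⊃ 0 = 2/3
¬P = ¬2/3 = 1/3
(R ⊃ Q) ∧ ¬P = 2/3 ∧ 1/3 = 1/3
((R ∧ R) ≡ R) ≡ ((R ⊃ Q) ∧ ¬P) = 1 ≡ 1/3 = 1/3
¬P = ¬2/3 = 1/3
¬P ⊃ Q = 1/3 ⊃ 0 = 2/3
(((R ∧ R) ≡ R) ≡ ((R ⊃ Q) ∧ ¬P)) ⊃ (¬P ⊃ Q) = 1/3 ⊃ 2/3 = 1
((¬(R ≡ P) ⊃ ¬Q) ∧ ((Q ⊃ P) ∧ ((P ∧ Q) ≡ (Q ⊃ P)))) ∧ ((((R ∧ R) ≡ R) ≡ ((R ⊃ Q) ∧ ¬P)) ⊃ (¬P ⊃ Q)) = 0 ∧ 1 = 0
R ∧ P = 1/3 ∧ 2/3 = 1/3
(R ∧ P) ≡ R = 1/3 ≡ 1/3 = 1
P ∧ R = 2/3 ∧ 1/3 = 1/3
((R ∧ P) ≡ R) ∧ (P ∧ R) = 1 ∧ 1/3 = 1/3
R ≡ P = 1/3 ≡ 2/3 = 2/3
¬(R ≡ P) = ¬2/3 = 1/3
¬Q = ¬0 = 1
R ≡ ¬Q = 1/3 ≡ 1 = 1/3
¬(R ≡ P) ∧ (R ≡ ¬Q) = 1/3 ∧ 1/3 = 1/3
(((R ∧ P) ≡ R) ∧ (P ∧ R)) ≡ (¬(R ≡ P) ∧ (R ≡ ¬Q)) = 1/3 ≡ 1/3 = 1
(((¬(R ≡ P) ⊃ ¬Q) ∧ ((Q ⊃ P) ∧ ((P ∧ Q) ≡ (Q ⊃ P)))) ∧ ((((R ∧ R) ≡ R) ≡ ((R ⊃ Q) ∧ ¬P)) ⊃ (¬P ⊃ Q))) ≡ ((((R ∧ P) ≡ R) ∧ (P ∧ R)) ≡ (¬(R ≡ P) ∧ (R ≡ ¬Q))) = 0 ≡ 1 = 0
(¬((P ≡ (R ∧ P)) ⊃ ¬¬(R ≡ Q)) ≡ ¬((Q ⊃ (P ⊃ Q)) ∧ (R ≡ Q))) ≡ ((((¬(R ≡ P) ⊃ ¬Q) ∧ ((Q ⊃ P) ∧ ((P ∧ Q) ≡ (Q ⊃ P)))) ∧ ((((R ∧ R) ≡ R) ≡ ((R ⊃ Q) ∧ ¬P)) ⊃ (¬P ⊃ Q))) ≡ ((((R ∧ P) ≡ R) ∧ (P ∧ R)) ≡ (¬(R ≡ P) ∧ (R ≡ ¬Q)))) = 2/3 ≡ 0 = 1/3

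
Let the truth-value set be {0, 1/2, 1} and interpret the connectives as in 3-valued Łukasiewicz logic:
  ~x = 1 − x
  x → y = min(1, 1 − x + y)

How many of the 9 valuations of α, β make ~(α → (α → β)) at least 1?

α = 0, β = 0 ↦ 0  <
α = 0, β = 1/2 ↦ 0  <
α = 0, β = 1 ↦ 0  <
α = 1/2, β = 0 ↦ 0  <
α = 1/2, β = 1/2 ↦ 0  <
α = 1/2, β = 1 ↦ 0  <
α = 1, β = 0 ↦ 1  ≥
α = 1, β = 1/2 ↦ 1/2  <
α = 1, β = 1 ↦ 0  <
So 1 of the 9 assignments meets the threshold.

1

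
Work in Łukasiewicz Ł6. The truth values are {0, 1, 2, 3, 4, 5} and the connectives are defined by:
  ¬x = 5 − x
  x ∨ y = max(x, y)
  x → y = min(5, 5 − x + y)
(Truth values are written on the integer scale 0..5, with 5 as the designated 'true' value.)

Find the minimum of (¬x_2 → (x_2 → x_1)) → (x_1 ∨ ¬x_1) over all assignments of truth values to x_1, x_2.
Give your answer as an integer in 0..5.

3

Take x_1 = 2, x_2 = 0:
¬x_2 = ¬0 = 5
x_2 → x_1 = 0 → 2 = 5
¬x_2 → (x_2 → x_1) = 5 → 5 = 5
¬x_1 = ¬2 = 3
x_1 ∨ ¬x_1 = 2 ∨ 3 = 3
(¬x_2 → (x_2 → x_1)) → (x_1 ∨ ¬x_1) = 5 → 3 = 3
No assignment yields a value below 3, so this is the minimum.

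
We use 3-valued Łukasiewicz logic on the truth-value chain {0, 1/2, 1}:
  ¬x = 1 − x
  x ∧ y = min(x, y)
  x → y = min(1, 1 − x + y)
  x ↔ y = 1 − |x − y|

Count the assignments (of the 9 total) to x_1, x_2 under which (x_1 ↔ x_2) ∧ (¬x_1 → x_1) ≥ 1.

2

x_1 = 0, x_2 = 0 ↦ 0  <
x_1 = 0, x_2 = 1/2 ↦ 0  <
x_1 = 0, x_2 = 1 ↦ 0  <
x_1 = 1/2, x_2 = 0 ↦ 1/2  <
x_1 = 1/2, x_2 = 1/2 ↦ 1  ≥
x_1 = 1/2, x_2 = 1 ↦ 1/2  <
x_1 = 1, x_2 = 0 ↦ 0  <
x_1 = 1, x_2 = 1/2 ↦ 1/2  <
x_1 = 1, x_2 = 1 ↦ 1  ≥
So 2 of the 9 assignments meet the threshold.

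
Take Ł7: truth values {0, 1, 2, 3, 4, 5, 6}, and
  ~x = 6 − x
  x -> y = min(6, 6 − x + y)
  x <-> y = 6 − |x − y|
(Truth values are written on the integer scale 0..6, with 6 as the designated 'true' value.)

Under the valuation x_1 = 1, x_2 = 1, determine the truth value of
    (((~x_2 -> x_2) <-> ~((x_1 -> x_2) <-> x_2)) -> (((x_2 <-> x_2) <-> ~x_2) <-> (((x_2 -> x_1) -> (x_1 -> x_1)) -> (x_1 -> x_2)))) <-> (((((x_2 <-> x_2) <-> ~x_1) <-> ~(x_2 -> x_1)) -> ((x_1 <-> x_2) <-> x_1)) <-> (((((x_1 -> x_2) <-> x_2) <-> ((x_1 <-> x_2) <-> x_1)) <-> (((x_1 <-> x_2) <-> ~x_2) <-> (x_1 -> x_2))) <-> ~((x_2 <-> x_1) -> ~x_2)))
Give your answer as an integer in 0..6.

~x_2 = ~1 = 5
~x_2 -> x_2 = 5 -> 1 = 2
x_1 -> x_2 = 1 -> 1 = 6
(x_1 -> x_2) <-> x_2 = 6 <-> 1 = 1
~((x_1 -> x_2) <-> x_2) = ~1 = 5
(~x_2 -> x_2) <-> ~((x_1 -> x_2) <-> x_2) = 2 <-> 5 = 3
x_2 <-> x_2 = 1 <-> 1 = 6
~x_2 = ~1 = 5
(x_2 <-> x_2) <-> ~x_2 = 6 <-> 5 = 5
x_2 -> x_1 = 1 -> 1 = 6
x_1 -> x_1 = 1 -> 1 = 6
(x_2 -> x_1) -> (x_1 -> x_1) = 6 -> 6 = 6
x_1 -> x_2 = 1 -> 1 = 6
((x_2 -> x_1) -> (x_1 -> x_1)) -> (x_1 -> x_2) = 6 -> 6 = 6
((x_2 <-> x_2) <-> ~x_2) <-> (((x_2 -> x_1) -> (x_1 -> x_1)) -> (x_1 -> x_2)) = 5 <-> 6 = 5
((~x_2 -> x_2) <-> ~((x_1 -> x_2) <-> x_2)) -> (((x_2 <-> x_2) <-> ~x_2) <-> (((x_2 -> x_1) -> (x_1 -> x_1)) -> (x_1 -> x_2))) = 3 -> 5 = 6
x_2 <-> x_2 = 1 <-> 1 = 6
~x_1 = ~1 = 5
(x_2 <-> x_2) <-> ~x_1 = 6 <-> 5 = 5
x_2 -> x_1 = 1 -> 1 = 6
~(x_2 -> x_1) = ~6 = 0
((x_2 <-> x_2) <-> ~x_1) <-> ~(x_2 -> x_1) = 5 <-> 0 = 1
x_1 <-> x_2 = 1 <-> 1 = 6
(x_1 <-> x_2) <-> x_1 = 6 <-> 1 = 1
(((x_2 <-> x_2) <-> ~x_1) <-> ~(x_2 -> x_1)) -> ((x_1 <-> x_2) <-> x_1) = 1 -> 1 = 6
x_1 -> x_2 = 1 -> 1 = 6
(x_1 -> x_2) <-> x_2 = 6 <-> 1 = 1
x_1 <-> x_2 = 1 <-> 1 = 6
(x_1 <-> x_2) <-> x_1 = 6 <-> 1 = 1
((x_1 -> x_2) <-> x_2) <-> ((x_1 <-> x_2) <-> x_1) = 1 <-> 1 = 6
x_1 <-> x_2 = 1 <-> 1 = 6
~x_2 = ~1 = 5
(x_1 <-> x_2) <-> ~x_2 = 6 <-> 5 = 5
x_1 -> x_2 = 1 -> 1 = 6
((x_1 <-> x_2) <-> ~x_2) <-> (x_1 -> x_2) = 5 <-> 6 = 5
(((x_1 -> x_2) <-> x_2) <-> ((x_1 <-> x_2) <-> x_1)) <-> (((x_1 <-> x_2) <-> ~x_2) <-> (x_1 -> x_2)) = 6 <-> 5 = 5
x_2 <-> x_1 = 1 <-> 1 = 6
~x_2 = ~1 = 5
(x_2 <-> x_1) -> ~x_2 = 6 -> 5 = 5
~((x_2 <-> x_1) -> ~x_2) = ~5 = 1
((((x_1 -> x_2) <-> x_2) <-> ((x_1 <-> x_2) <-> x_1)) <-> (((x_1 <-> x_2) <-> ~x_2) <-> (x_1 -> x_2))) <-> ~((x_2 <-> x_1) -> ~x_2) = 5 <-> 1 = 2
((((x_2 <-> x_2) <-> ~x_1) <-> ~(x_2 -> x_1)) -> ((x_1 <-> x_2) <-> x_1)) <-> (((((x_1 -> x_2) <-> x_2) <-> ((x_1 <-> x_2) <-> x_1)) <-> (((x_1 <-> x_2) <-> ~x_2) <-> (x_1 -> x_2))) <-> ~((x_2 <-> x_1) -> ~x_2)) = 6 <-> 2 = 2
(((~x_2 -> x_2) <-> ~((x_1 -> x_2) <-> x_2)) -> (((x_2 <-> x_2) <-> ~x_2) <-> (((x_2 -> x_1) -> (x_1 -> x_1)) -> (x_1 -> x_2)))) <-> (((((x_2 <-> x_2) <-> ~x_1) <-> ~(x_2 -> x_1)) -> ((x_1 <-> x_2) <-> x_1)) <-> (((((x_1 -> x_2) <-> x_2) <-> ((x_1 <-> x_2) <-> x_1)) <-> (((x_1 <-> x_2) <-> ~x_2) <-> (x_1 -> x_2))) <-> ~((x_2 <-> x_1) -> ~x_2))) = 6 <-> 2 = 2

2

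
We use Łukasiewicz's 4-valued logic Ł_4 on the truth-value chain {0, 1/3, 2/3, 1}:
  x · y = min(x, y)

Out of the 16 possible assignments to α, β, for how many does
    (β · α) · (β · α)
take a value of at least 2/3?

4

α = 0, β = 0 ↦ 0  <
α = 0, β = 1/3 ↦ 0  <
α = 0, β = 2/3 ↦ 0  <
α = 0, β = 1 ↦ 0  <
α = 1/3, β = 0 ↦ 0  <
α = 1/3, β = 1/3 ↦ 1/3  <
α = 1/3, β = 2/3 ↦ 1/3  <
α = 1/3, β = 1 ↦ 1/3  <
α = 2/3, β = 0 ↦ 0  <
α = 2/3, β = 1/3 ↦ 1/3  <
α = 2/3, β = 2/3 ↦ 2/3  ≥
α = 2/3, β = 1 ↦ 2/3  ≥
α = 1, β = 0 ↦ 0  <
α = 1, β = 1/3 ↦ 1/3  <
α = 1, β = 2/3 ↦ 2/3  ≥
α = 1, β = 1 ↦ 1  ≥
So 4 of the 16 assignments meet the threshold.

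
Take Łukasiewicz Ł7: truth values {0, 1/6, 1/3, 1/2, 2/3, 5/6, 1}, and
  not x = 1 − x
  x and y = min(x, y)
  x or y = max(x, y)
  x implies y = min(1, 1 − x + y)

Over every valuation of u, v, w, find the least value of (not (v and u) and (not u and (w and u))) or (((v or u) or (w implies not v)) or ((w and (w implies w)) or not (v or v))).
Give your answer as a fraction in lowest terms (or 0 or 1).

Take u = 0, v = 2/3, w = 2/3:
v and u = 2/3 and 0 = 0
not (v and u) = not 0 = 1
not u = not 0 = 1
w and u = 2/3 and 0 = 0
not u and (w and u) = 1 and 0 = 0
not (v and u) and (not u and (w and u)) = 1 and 0 = 0
v or u = 2/3 or 0 = 2/3
not v = not 2/3 = 1/3
w implies not v = 2/3 implies 1/3 = 2/3
(v or u) or (w implies not v) = 2/3 or 2/3 = 2/3
w implies w = 2/3 implies 2/3 = 1
w and (w implies w) = 2/3 and 1 = 2/3
v or v = 2/3 or 2/3 = 2/3
not (v or v) = not 2/3 = 1/3
(w and (w implies w)) or not (v or v) = 2/3 or 1/3 = 2/3
((v or u) or (w implies not v)) or ((w and (w implies w)) or not (v or v)) = 2/3 or 2/3 = 2/3
(not (v and u) and (not u and (w and u))) or (((v or u) or (w implies not v)) or ((w and (w implies w)) or not (v or v))) = 0 or 2/3 = 2/3
No assignment yields a value below 2/3, so this is the minimum.

2/3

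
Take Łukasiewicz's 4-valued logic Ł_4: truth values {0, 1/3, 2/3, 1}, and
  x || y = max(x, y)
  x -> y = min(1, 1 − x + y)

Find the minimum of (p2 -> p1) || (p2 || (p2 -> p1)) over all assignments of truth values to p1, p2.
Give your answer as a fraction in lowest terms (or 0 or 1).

2/3

Take p1 = 0, p2 = 1/3:
p2 -> p1 = 1/3 -> 0 = 2/3
p2 -> p1 = 1/3 -> 0 = 2/3
p2 || (p2 -> p1) = 1/3 || 2/3 = 2/3
(p2 -> p1) || (p2 || (p2 -> p1)) = 2/3 || 2/3 = 2/3
No assignment yields a value below 2/3, so this is the minimum.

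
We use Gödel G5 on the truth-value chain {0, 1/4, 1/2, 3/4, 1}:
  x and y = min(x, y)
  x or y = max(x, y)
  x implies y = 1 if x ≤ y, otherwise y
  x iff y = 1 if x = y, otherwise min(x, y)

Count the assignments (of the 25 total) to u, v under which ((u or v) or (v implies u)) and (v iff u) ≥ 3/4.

value 1: 5 assignments (counts)
value 3/4: 2 assignments (counts)
value 1/2: 4 assignments
value 1/4: 6 assignments
value 0: 8 assignments
So 7 of the 25 assignments meet the threshold.

7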